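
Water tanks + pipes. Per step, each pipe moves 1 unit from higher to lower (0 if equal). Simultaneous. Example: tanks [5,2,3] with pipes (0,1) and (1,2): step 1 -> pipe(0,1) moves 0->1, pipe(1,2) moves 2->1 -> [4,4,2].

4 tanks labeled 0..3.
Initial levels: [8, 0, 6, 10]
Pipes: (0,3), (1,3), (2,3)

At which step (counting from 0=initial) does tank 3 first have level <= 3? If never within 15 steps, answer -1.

Answer: -1

Derivation:
Step 1: flows [3->0,3->1,3->2] -> levels [9 1 7 7]
Step 2: flows [0->3,3->1,2=3] -> levels [8 2 7 7]
Step 3: flows [0->3,3->1,2=3] -> levels [7 3 7 7]
Step 4: flows [0=3,3->1,2=3] -> levels [7 4 7 6]
Step 5: flows [0->3,3->1,2->3] -> levels [6 5 6 7]
Step 6: flows [3->0,3->1,3->2] -> levels [7 6 7 4]
Step 7: flows [0->3,1->3,2->3] -> levels [6 5 6 7]
  -> period-2 cycle (repeats step 5); tank 3 never drops to <=3
Tank 3 never reaches <=3 within 15 steps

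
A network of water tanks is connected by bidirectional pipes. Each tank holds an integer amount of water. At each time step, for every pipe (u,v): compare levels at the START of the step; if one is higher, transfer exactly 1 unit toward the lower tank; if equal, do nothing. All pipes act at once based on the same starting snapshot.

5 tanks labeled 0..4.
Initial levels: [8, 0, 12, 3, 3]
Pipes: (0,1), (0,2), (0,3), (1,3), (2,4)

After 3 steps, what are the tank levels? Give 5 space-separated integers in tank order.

Step 1: flows [0->1,2->0,0->3,3->1,2->4] -> levels [7 2 10 3 4]
Step 2: flows [0->1,2->0,0->3,3->1,2->4] -> levels [6 4 8 3 5]
Step 3: flows [0->1,2->0,0->3,1->3,2->4] -> levels [5 4 6 5 6]

Answer: 5 4 6 5 6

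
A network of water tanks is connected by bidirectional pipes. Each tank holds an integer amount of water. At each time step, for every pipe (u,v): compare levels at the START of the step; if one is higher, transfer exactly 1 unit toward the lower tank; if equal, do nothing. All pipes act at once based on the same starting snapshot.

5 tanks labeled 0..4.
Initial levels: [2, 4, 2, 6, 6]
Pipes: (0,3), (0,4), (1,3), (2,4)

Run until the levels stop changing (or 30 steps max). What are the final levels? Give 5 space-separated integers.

Step 1: flows [3->0,4->0,3->1,4->2] -> levels [4 5 3 4 4]
Step 2: flows [0=3,0=4,1->3,4->2] -> levels [4 4 4 5 3]
Step 3: flows [3->0,0->4,3->1,2->4] -> levels [4 5 3 3 5]
Step 4: flows [0->3,4->0,1->3,4->2] -> levels [4 4 4 5 3]
  -> period-2 cycle: step 4 state = step 2 state; never stabilizes
  -> state at step 30: (30-2) mod 2 = 0, same as step 2 -> [4 4 4 5 3]

Answer: 4 4 4 5 3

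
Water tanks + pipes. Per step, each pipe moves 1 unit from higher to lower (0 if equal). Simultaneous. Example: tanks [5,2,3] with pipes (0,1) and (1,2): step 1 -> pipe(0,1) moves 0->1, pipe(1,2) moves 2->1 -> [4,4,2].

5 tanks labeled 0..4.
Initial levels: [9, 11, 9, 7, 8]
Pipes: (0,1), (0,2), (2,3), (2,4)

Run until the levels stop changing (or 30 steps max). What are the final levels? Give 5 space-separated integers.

Answer: 9 10 10 7 8

Derivation:
Step 1: flows [1->0,0=2,2->3,2->4] -> levels [10 10 7 8 9]
Step 2: flows [0=1,0->2,3->2,4->2] -> levels [9 10 10 7 8]
Step 3: flows [1->0,2->0,2->3,2->4] -> levels [11 9 7 8 9]
Step 4: flows [0->1,0->2,3->2,4->2] -> levels [9 10 10 7 8]
  -> period-2 cycle: step 4 state = step 2 state; never stabilizes
  -> state at step 30: (30-2) mod 2 = 0, same as step 2 -> [9 10 10 7 8]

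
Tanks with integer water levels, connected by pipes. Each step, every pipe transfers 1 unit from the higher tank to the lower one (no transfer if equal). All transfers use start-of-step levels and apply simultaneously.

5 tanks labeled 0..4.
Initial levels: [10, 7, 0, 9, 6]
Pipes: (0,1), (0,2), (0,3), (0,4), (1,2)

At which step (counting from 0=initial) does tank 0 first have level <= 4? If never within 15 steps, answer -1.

Step 1: flows [0->1,0->2,0->3,0->4,1->2] -> levels [6 7 2 10 7]
Step 2: flows [1->0,0->2,3->0,4->0,1->2] -> levels [8 5 4 9 6]
Step 3: flows [0->1,0->2,3->0,0->4,1->2] -> levels [6 5 6 8 7]
Step 4: flows [0->1,0=2,3->0,4->0,2->1] -> levels [7 7 5 7 6]
Step 5: flows [0=1,0->2,0=3,0->4,1->2] -> levels [5 6 7 7 7]
Step 6: flows [1->0,2->0,3->0,4->0,2->1] -> levels [9 6 5 6 6]
Step 7: flows [0->1,0->2,0->3,0->4,1->2] -> levels [5 6 7 7 7]
  -> period-2 cycle (repeats step 5); tank 0 never drops to <=4
Tank 0 never reaches <=4 within 15 steps

Answer: -1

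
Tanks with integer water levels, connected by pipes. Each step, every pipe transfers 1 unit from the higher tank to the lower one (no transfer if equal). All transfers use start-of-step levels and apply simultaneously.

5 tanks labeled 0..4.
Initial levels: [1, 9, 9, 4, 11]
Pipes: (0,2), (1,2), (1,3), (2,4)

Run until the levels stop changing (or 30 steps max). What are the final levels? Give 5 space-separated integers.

Answer: 7 8 5 7 7

Derivation:
Step 1: flows [2->0,1=2,1->3,4->2] -> levels [2 8 9 5 10]
Step 2: flows [2->0,2->1,1->3,4->2] -> levels [3 8 8 6 9]
Step 3: flows [2->0,1=2,1->3,4->2] -> levels [4 7 8 7 8]
Step 4: flows [2->0,2->1,1=3,2=4] -> levels [5 8 6 7 8]
Step 5: flows [2->0,1->2,1->3,4->2] -> levels [6 6 7 8 7]
Step 6: flows [2->0,2->1,3->1,2=4] -> levels [7 8 5 7 7]
Step 7: flows [0->2,1->2,1->3,4->2] -> levels [6 6 8 8 6]
Step 8: flows [2->0,2->1,3->1,2->4] -> levels [7 8 5 7 7]
  -> period-2 cycle: step 8 state = step 6 state; never stabilizes
  -> state at step 30: (30-6) mod 2 = 0, same as step 6 -> [7 8 5 7 7]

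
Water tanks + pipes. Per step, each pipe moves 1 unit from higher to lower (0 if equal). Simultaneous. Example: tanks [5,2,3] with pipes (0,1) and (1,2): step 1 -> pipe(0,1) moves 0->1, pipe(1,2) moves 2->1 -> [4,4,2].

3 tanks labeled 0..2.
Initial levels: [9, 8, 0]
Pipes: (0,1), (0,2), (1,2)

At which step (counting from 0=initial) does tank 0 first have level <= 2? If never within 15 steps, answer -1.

Step 1: flows [0->1,0->2,1->2] -> levels [7 8 2]
Step 2: flows [1->0,0->2,1->2] -> levels [7 6 4]
Step 3: flows [0->1,0->2,1->2] -> levels [5 6 6]
Step 4: flows [1->0,2->0,1=2] -> levels [7 5 5]
Step 5: flows [0->1,0->2,1=2] -> levels [5 6 6]
  -> period-2 cycle (repeats step 3); tank 0 never drops to <=2
Tank 0 never reaches <=2 within 15 steps

Answer: -1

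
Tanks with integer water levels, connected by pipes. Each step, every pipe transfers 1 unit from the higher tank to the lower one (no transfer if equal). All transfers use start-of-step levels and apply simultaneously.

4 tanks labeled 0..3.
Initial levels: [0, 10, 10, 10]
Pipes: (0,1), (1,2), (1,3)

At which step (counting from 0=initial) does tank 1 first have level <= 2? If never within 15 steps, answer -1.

Step 1: flows [1->0,1=2,1=3] -> levels [1 9 10 10]
Step 2: flows [1->0,2->1,3->1] -> levels [2 10 9 9]
Step 3: flows [1->0,1->2,1->3] -> levels [3 7 10 10]
Step 4: flows [1->0,2->1,3->1] -> levels [4 8 9 9]
Step 5: flows [1->0,2->1,3->1] -> levels [5 9 8 8]
Step 6: flows [1->0,1->2,1->3] -> levels [6 6 9 9]
Step 7: flows [0=1,2->1,3->1] -> levels [6 8 8 8]
Step 8: flows [1->0,1=2,1=3] -> levels [7 7 8 8]
Step 9: flows [0=1,2->1,3->1] -> levels [7 9 7 7]
Step 10: flows [1->0,1->2,1->3] -> levels [8 6 8 8]
Step 11: flows [0->1,2->1,3->1] -> levels [7 9 7 7]
  -> period-2 cycle (repeats step 9); tank 1 never drops to <=2
Tank 1 never reaches <=2 within 15 steps

Answer: -1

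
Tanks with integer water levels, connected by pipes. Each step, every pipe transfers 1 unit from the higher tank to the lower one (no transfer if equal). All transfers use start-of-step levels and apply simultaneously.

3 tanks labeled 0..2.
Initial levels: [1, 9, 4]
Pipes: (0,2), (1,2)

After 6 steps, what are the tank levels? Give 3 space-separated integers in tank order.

Step 1: flows [2->0,1->2] -> levels [2 8 4]
Step 2: flows [2->0,1->2] -> levels [3 7 4]
Step 3: flows [2->0,1->2] -> levels [4 6 4]
Step 4: flows [0=2,1->2] -> levels [4 5 5]
Step 5: flows [2->0,1=2] -> levels [5 5 4]
Step 6: flows [0->2,1->2] -> levels [4 4 6]

Answer: 4 4 6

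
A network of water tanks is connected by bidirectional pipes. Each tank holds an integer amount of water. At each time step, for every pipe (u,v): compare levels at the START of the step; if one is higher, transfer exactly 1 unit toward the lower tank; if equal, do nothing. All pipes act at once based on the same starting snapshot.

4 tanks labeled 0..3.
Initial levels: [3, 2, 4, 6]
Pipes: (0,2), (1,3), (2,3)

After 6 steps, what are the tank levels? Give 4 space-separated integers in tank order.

Answer: 3 4 5 3

Derivation:
Step 1: flows [2->0,3->1,3->2] -> levels [4 3 4 4]
Step 2: flows [0=2,3->1,2=3] -> levels [4 4 4 3]
Step 3: flows [0=2,1->3,2->3] -> levels [4 3 3 5]
Step 4: flows [0->2,3->1,3->2] -> levels [3 4 5 3]
Step 5: flows [2->0,1->3,2->3] -> levels [4 3 3 5]
  -> period-2 cycle: step 5 state = step 3 state
  -> state at step 6: (6-3) mod 2 = 1, same as step 4 -> [3 4 5 3]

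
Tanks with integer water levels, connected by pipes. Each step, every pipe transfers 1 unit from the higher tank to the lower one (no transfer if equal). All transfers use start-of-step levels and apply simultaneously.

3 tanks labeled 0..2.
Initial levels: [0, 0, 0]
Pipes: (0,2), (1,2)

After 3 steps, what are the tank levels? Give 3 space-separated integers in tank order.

Answer: 0 0 0

Derivation:
Step 1: flows [0=2,1=2] -> levels [0 0 0]
  -> stable; steps 2..3 unchanged -> [0 0 0]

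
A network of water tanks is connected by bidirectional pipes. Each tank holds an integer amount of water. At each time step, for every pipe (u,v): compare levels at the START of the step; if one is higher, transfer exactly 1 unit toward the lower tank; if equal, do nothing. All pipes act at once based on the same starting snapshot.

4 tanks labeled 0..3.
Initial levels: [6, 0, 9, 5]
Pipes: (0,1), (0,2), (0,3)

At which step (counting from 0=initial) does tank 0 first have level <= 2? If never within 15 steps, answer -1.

Answer: -1

Derivation:
Step 1: flows [0->1,2->0,0->3] -> levels [5 1 8 6]
Step 2: flows [0->1,2->0,3->0] -> levels [6 2 7 5]
Step 3: flows [0->1,2->0,0->3] -> levels [5 3 6 6]
Step 4: flows [0->1,2->0,3->0] -> levels [6 4 5 5]
Step 5: flows [0->1,0->2,0->3] -> levels [3 5 6 6]
Step 6: flows [1->0,2->0,3->0] -> levels [6 4 5 5]
  -> period-2 cycle (repeats step 4); tank 0 never drops to <=2
Tank 0 never reaches <=2 within 15 steps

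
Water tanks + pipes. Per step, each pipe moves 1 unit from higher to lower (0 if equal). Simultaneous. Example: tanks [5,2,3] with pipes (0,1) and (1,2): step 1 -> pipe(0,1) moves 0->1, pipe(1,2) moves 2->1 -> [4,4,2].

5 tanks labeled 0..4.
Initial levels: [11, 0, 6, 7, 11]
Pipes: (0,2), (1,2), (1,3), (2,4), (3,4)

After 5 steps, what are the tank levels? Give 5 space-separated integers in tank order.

Step 1: flows [0->2,2->1,3->1,4->2,4->3] -> levels [10 2 7 7 9]
Step 2: flows [0->2,2->1,3->1,4->2,4->3] -> levels [9 4 8 7 7]
Step 3: flows [0->2,2->1,3->1,2->4,3=4] -> levels [8 6 7 6 8]
Step 4: flows [0->2,2->1,1=3,4->2,4->3] -> levels [7 7 8 7 6]
Step 5: flows [2->0,2->1,1=3,2->4,3->4] -> levels [8 8 5 6 8]

Answer: 8 8 5 6 8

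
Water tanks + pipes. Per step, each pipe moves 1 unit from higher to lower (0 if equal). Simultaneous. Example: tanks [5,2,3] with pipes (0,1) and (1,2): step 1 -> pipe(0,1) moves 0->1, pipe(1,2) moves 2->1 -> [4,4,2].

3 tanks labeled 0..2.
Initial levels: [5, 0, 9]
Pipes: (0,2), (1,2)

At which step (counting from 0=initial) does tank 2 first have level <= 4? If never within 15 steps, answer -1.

Answer: 5

Derivation:
Step 1: flows [2->0,2->1] -> levels [6 1 7]
Step 2: flows [2->0,2->1] -> levels [7 2 5]
Step 3: flows [0->2,2->1] -> levels [6 3 5]
Step 4: flows [0->2,2->1] -> levels [5 4 5]
Step 5: flows [0=2,2->1] -> levels [5 5 4]
Tank 2 first reaches <=4 at step 5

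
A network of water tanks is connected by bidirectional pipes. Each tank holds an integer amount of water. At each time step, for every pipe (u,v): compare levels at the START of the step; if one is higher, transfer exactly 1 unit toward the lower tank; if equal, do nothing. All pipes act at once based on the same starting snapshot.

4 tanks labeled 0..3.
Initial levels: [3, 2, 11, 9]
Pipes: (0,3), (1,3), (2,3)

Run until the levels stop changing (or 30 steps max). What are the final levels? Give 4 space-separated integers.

Step 1: flows [3->0,3->1,2->3] -> levels [4 3 10 8]
Step 2: flows [3->0,3->1,2->3] -> levels [5 4 9 7]
Step 3: flows [3->0,3->1,2->3] -> levels [6 5 8 6]
Step 4: flows [0=3,3->1,2->3] -> levels [6 6 7 6]
Step 5: flows [0=3,1=3,2->3] -> levels [6 6 6 7]
Step 6: flows [3->0,3->1,3->2] -> levels [7 7 7 4]
Step 7: flows [0->3,1->3,2->3] -> levels [6 6 6 7]
  -> period-2 cycle: step 7 state = step 5 state; never stabilizes
  -> state at step 30: (30-5) mod 2 = 1, same as step 6 -> [7 7 7 4]

Answer: 7 7 7 4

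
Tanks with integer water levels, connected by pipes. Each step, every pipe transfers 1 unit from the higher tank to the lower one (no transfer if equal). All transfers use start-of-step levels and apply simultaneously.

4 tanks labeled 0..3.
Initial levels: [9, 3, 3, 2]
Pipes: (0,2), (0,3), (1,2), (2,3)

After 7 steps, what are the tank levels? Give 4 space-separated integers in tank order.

Answer: 5 4 3 5

Derivation:
Step 1: flows [0->2,0->3,1=2,2->3] -> levels [7 3 3 4]
Step 2: flows [0->2,0->3,1=2,3->2] -> levels [5 3 5 4]
Step 3: flows [0=2,0->3,2->1,2->3] -> levels [4 4 3 6]
Step 4: flows [0->2,3->0,1->2,3->2] -> levels [4 3 6 4]
Step 5: flows [2->0,0=3,2->1,2->3] -> levels [5 4 3 5]
Step 6: flows [0->2,0=3,1->2,3->2] -> levels [4 3 6 4]
  -> period-2 cycle: step 6 state = step 4 state
  -> state at step 7: (7-4) mod 2 = 1, same as step 5 -> [5 4 3 5]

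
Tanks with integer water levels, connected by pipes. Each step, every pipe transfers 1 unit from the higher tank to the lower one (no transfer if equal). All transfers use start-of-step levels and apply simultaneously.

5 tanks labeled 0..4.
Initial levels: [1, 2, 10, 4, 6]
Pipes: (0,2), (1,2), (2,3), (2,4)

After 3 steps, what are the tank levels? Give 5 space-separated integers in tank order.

Answer: 4 4 5 5 5

Derivation:
Step 1: flows [2->0,2->1,2->3,2->4] -> levels [2 3 6 5 7]
Step 2: flows [2->0,2->1,2->3,4->2] -> levels [3 4 4 6 6]
Step 3: flows [2->0,1=2,3->2,4->2] -> levels [4 4 5 5 5]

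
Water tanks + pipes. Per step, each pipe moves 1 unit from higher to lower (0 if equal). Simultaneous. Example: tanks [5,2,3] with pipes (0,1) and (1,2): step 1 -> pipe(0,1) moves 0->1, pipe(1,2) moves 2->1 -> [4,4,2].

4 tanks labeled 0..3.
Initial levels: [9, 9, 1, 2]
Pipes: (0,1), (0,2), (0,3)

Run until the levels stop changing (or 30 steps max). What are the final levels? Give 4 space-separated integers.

Step 1: flows [0=1,0->2,0->3] -> levels [7 9 2 3]
Step 2: flows [1->0,0->2,0->3] -> levels [6 8 3 4]
Step 3: flows [1->0,0->2,0->3] -> levels [5 7 4 5]
Step 4: flows [1->0,0->2,0=3] -> levels [5 6 5 5]
Step 5: flows [1->0,0=2,0=3] -> levels [6 5 5 5]
Step 6: flows [0->1,0->2,0->3] -> levels [3 6 6 6]
Step 7: flows [1->0,2->0,3->0] -> levels [6 5 5 5]
  -> period-2 cycle: step 7 state = step 5 state; never stabilizes
  -> state at step 30: (30-5) mod 2 = 1, same as step 6 -> [3 6 6 6]

Answer: 3 6 6 6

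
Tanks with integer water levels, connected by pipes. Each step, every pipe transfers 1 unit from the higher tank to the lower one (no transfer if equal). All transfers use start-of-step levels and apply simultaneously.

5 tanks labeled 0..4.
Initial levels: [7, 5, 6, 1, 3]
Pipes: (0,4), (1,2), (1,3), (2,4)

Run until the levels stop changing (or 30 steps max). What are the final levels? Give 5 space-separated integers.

Answer: 6 3 5 4 4

Derivation:
Step 1: flows [0->4,2->1,1->3,2->4] -> levels [6 5 4 2 5]
Step 2: flows [0->4,1->2,1->3,4->2] -> levels [5 3 6 3 5]
Step 3: flows [0=4,2->1,1=3,2->4] -> levels [5 4 4 3 6]
Step 4: flows [4->0,1=2,1->3,4->2] -> levels [6 3 5 4 4]
Step 5: flows [0->4,2->1,3->1,2->4] -> levels [5 5 3 3 6]
Step 6: flows [4->0,1->2,1->3,4->2] -> levels [6 3 5 4 4]
  -> period-2 cycle: step 6 state = step 4 state; never stabilizes
  -> state at step 30: (30-4) mod 2 = 0, same as step 4 -> [6 3 5 4 4]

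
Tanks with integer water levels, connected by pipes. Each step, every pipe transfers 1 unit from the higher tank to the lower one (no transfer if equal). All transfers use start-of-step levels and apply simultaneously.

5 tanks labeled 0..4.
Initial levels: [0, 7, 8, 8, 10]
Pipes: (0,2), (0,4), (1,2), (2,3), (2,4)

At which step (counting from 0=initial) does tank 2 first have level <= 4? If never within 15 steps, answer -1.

Step 1: flows [2->0,4->0,2->1,2=3,4->2] -> levels [2 8 7 8 8]
Step 2: flows [2->0,4->0,1->2,3->2,4->2] -> levels [4 7 9 7 6]
Step 3: flows [2->0,4->0,2->1,2->3,2->4] -> levels [6 8 5 8 6]
Step 4: flows [0->2,0=4,1->2,3->2,4->2] -> levels [5 7 9 7 5]
Step 5: flows [2->0,0=4,2->1,2->3,2->4] -> levels [6 8 5 8 6]
  -> period-2 cycle (repeats step 3); tank 2 never drops to <=4
Tank 2 never reaches <=4 within 15 steps

Answer: -1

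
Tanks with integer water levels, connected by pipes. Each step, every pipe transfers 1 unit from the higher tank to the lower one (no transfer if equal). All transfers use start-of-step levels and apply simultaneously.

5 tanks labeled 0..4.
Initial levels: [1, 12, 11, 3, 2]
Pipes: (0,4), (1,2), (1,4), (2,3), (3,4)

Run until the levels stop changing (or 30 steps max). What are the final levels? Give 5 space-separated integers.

Answer: 6 7 5 7 4

Derivation:
Step 1: flows [4->0,1->2,1->4,2->3,3->4] -> levels [2 10 11 3 3]
Step 2: flows [4->0,2->1,1->4,2->3,3=4] -> levels [3 10 9 4 3]
Step 3: flows [0=4,1->2,1->4,2->3,3->4] -> levels [3 8 9 4 5]
Step 4: flows [4->0,2->1,1->4,2->3,4->3] -> levels [4 8 7 6 4]
Step 5: flows [0=4,1->2,1->4,2->3,3->4] -> levels [4 6 7 6 6]
Step 6: flows [4->0,2->1,1=4,2->3,3=4] -> levels [5 7 5 7 5]
Step 7: flows [0=4,1->2,1->4,3->2,3->4] -> levels [5 5 7 5 7]
Step 8: flows [4->0,2->1,4->1,2->3,4->3] -> levels [6 7 5 7 4]
Step 9: flows [0->4,1->2,1->4,3->2,3->4] -> levels [5 5 7 5 7]
  -> period-2 cycle: step 9 state = step 7 state; never stabilizes
  -> state at step 30: (30-7) mod 2 = 1, same as step 8 -> [6 7 5 7 4]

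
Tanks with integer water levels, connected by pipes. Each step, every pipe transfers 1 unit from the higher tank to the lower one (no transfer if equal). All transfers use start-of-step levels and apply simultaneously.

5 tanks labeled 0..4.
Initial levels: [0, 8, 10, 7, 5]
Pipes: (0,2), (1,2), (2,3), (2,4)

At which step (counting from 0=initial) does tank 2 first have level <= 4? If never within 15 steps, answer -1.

Answer: 5

Derivation:
Step 1: flows [2->0,2->1,2->3,2->4] -> levels [1 9 6 8 6]
Step 2: flows [2->0,1->2,3->2,2=4] -> levels [2 8 7 7 6]
Step 3: flows [2->0,1->2,2=3,2->4] -> levels [3 7 6 7 7]
Step 4: flows [2->0,1->2,3->2,4->2] -> levels [4 6 8 6 6]
Step 5: flows [2->0,2->1,2->3,2->4] -> levels [5 7 4 7 7]
Tank 2 first reaches <=4 at step 5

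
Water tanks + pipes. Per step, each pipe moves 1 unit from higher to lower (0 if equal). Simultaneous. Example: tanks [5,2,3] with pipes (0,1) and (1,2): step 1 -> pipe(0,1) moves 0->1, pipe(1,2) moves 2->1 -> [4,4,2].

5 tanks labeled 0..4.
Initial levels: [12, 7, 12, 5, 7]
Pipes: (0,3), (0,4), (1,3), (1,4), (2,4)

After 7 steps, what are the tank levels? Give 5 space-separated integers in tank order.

Step 1: flows [0->3,0->4,1->3,1=4,2->4] -> levels [10 6 11 7 9]
Step 2: flows [0->3,0->4,3->1,4->1,2->4] -> levels [8 8 10 7 10]
Step 3: flows [0->3,4->0,1->3,4->1,2=4] -> levels [8 8 10 9 8]
Step 4: flows [3->0,0=4,3->1,1=4,2->4] -> levels [9 9 9 7 9]
Step 5: flows [0->3,0=4,1->3,1=4,2=4] -> levels [8 8 9 9 9]
Step 6: flows [3->0,4->0,3->1,4->1,2=4] -> levels [10 10 9 7 7]
Step 7: flows [0->3,0->4,1->3,1->4,2->4] -> levels [8 8 8 9 10]

Answer: 8 8 8 9 10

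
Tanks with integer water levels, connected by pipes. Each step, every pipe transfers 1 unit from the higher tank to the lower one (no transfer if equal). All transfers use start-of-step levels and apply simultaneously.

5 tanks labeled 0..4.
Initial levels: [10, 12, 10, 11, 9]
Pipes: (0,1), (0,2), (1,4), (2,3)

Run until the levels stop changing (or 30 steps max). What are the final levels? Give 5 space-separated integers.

Answer: 10 11 10 11 10

Derivation:
Step 1: flows [1->0,0=2,1->4,3->2] -> levels [11 10 11 10 10]
Step 2: flows [0->1,0=2,1=4,2->3] -> levels [10 11 10 11 10]
Step 3: flows [1->0,0=2,1->4,3->2] -> levels [11 9 11 10 11]
Step 4: flows [0->1,0=2,4->1,2->3] -> levels [10 11 10 11 10]
  -> period-2 cycle: step 4 state = step 2 state; never stabilizes
  -> state at step 30: (30-2) mod 2 = 0, same as step 2 -> [10 11 10 11 10]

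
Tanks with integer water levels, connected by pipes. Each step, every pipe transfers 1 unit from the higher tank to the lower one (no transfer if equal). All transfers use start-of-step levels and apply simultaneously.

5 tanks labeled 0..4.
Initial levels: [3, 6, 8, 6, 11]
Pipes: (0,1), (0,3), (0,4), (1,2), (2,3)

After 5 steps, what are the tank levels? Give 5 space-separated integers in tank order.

Step 1: flows [1->0,3->0,4->0,2->1,2->3] -> levels [6 6 6 6 10]
Step 2: flows [0=1,0=3,4->0,1=2,2=3] -> levels [7 6 6 6 9]
Step 3: flows [0->1,0->3,4->0,1=2,2=3] -> levels [6 7 6 7 8]
Step 4: flows [1->0,3->0,4->0,1->2,3->2] -> levels [9 5 8 5 7]
Step 5: flows [0->1,0->3,0->4,2->1,2->3] -> levels [6 7 6 7 8]

Answer: 6 7 6 7 8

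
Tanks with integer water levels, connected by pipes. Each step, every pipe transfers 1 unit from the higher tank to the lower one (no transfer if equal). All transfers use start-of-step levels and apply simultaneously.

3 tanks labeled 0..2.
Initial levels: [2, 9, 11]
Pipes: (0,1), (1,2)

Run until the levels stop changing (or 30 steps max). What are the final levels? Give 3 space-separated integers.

Answer: 7 8 7

Derivation:
Step 1: flows [1->0,2->1] -> levels [3 9 10]
Step 2: flows [1->0,2->1] -> levels [4 9 9]
Step 3: flows [1->0,1=2] -> levels [5 8 9]
Step 4: flows [1->0,2->1] -> levels [6 8 8]
Step 5: flows [1->0,1=2] -> levels [7 7 8]
Step 6: flows [0=1,2->1] -> levels [7 8 7]
Step 7: flows [1->0,1->2] -> levels [8 6 8]
Step 8: flows [0->1,2->1] -> levels [7 8 7]
  -> period-2 cycle: step 8 state = step 6 state; never stabilizes
  -> state at step 30: (30-6) mod 2 = 0, same as step 6 -> [7 8 7]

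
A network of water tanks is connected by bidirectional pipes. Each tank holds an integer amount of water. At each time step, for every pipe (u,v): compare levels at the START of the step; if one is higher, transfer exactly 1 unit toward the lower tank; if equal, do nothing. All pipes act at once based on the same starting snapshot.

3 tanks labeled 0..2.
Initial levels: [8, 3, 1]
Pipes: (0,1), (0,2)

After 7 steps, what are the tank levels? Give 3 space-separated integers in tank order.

Answer: 4 4 4

Derivation:
Step 1: flows [0->1,0->2] -> levels [6 4 2]
Step 2: flows [0->1,0->2] -> levels [4 5 3]
Step 3: flows [1->0,0->2] -> levels [4 4 4]
Step 4: flows [0=1,0=2] -> levels [4 4 4]
  -> stable; steps 5..7 unchanged -> [4 4 4]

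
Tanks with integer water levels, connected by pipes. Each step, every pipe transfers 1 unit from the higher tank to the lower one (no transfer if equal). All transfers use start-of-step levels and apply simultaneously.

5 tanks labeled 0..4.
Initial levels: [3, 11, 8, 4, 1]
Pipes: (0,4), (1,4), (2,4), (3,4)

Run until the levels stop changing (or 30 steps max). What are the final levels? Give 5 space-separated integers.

Step 1: flows [0->4,1->4,2->4,3->4] -> levels [2 10 7 3 5]
Step 2: flows [4->0,1->4,2->4,4->3] -> levels [3 9 6 4 5]
Step 3: flows [4->0,1->4,2->4,4->3] -> levels [4 8 5 5 5]
Step 4: flows [4->0,1->4,2=4,3=4] -> levels [5 7 5 5 5]
Step 5: flows [0=4,1->4,2=4,3=4] -> levels [5 6 5 5 6]
Step 6: flows [4->0,1=4,4->2,4->3] -> levels [6 6 6 6 3]
Step 7: flows [0->4,1->4,2->4,3->4] -> levels [5 5 5 5 7]
Step 8: flows [4->0,4->1,4->2,4->3] -> levels [6 6 6 6 3]
  -> period-2 cycle: step 8 state = step 6 state; never stabilizes
  -> state at step 30: (30-6) mod 2 = 0, same as step 6 -> [6 6 6 6 3]

Answer: 6 6 6 6 3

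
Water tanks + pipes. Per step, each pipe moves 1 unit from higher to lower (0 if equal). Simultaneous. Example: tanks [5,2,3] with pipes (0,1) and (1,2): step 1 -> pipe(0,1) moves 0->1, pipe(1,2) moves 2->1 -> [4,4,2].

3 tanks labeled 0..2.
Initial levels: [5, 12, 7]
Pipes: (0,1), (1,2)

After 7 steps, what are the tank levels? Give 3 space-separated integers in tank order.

Answer: 8 8 8

Derivation:
Step 1: flows [1->0,1->2] -> levels [6 10 8]
Step 2: flows [1->0,1->2] -> levels [7 8 9]
Step 3: flows [1->0,2->1] -> levels [8 8 8]
Step 4: flows [0=1,1=2] -> levels [8 8 8]
  -> stable; steps 5..7 unchanged -> [8 8 8]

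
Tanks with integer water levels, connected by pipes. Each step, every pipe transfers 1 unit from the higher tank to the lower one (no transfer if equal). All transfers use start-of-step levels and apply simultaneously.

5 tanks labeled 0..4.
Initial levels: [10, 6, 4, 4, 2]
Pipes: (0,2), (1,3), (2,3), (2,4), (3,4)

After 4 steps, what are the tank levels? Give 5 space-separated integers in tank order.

Step 1: flows [0->2,1->3,2=3,2->4,3->4] -> levels [9 5 4 4 4]
Step 2: flows [0->2,1->3,2=3,2=4,3=4] -> levels [8 4 5 5 4]
Step 3: flows [0->2,3->1,2=3,2->4,3->4] -> levels [7 5 5 3 6]
Step 4: flows [0->2,1->3,2->3,4->2,4->3] -> levels [6 4 6 6 4]

Answer: 6 4 6 6 4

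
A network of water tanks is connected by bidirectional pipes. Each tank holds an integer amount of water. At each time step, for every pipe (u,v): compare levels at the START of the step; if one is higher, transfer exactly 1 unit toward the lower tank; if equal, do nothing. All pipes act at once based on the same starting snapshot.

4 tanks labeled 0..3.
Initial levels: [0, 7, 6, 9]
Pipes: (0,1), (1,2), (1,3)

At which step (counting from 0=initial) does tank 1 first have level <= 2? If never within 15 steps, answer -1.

Step 1: flows [1->0,1->2,3->1] -> levels [1 6 7 8]
Step 2: flows [1->0,2->1,3->1] -> levels [2 7 6 7]
Step 3: flows [1->0,1->2,1=3] -> levels [3 5 7 7]
Step 4: flows [1->0,2->1,3->1] -> levels [4 6 6 6]
Step 5: flows [1->0,1=2,1=3] -> levels [5 5 6 6]
Step 6: flows [0=1,2->1,3->1] -> levels [5 7 5 5]
Step 7: flows [1->0,1->2,1->3] -> levels [6 4 6 6]
Step 8: flows [0->1,2->1,3->1] -> levels [5 7 5 5]
  -> period-2 cycle (repeats step 6); tank 1 never drops to <=2
Tank 1 never reaches <=2 within 15 steps

Answer: -1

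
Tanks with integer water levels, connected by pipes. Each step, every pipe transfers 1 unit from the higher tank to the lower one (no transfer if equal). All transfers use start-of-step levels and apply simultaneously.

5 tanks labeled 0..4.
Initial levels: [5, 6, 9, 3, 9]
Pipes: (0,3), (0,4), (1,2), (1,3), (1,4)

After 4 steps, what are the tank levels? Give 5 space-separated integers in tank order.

Step 1: flows [0->3,4->0,2->1,1->3,4->1] -> levels [5 7 8 5 7]
Step 2: flows [0=3,4->0,2->1,1->3,1=4] -> levels [6 7 7 6 6]
Step 3: flows [0=3,0=4,1=2,1->3,1->4] -> levels [6 5 7 7 7]
Step 4: flows [3->0,4->0,2->1,3->1,4->1] -> levels [8 8 6 5 5]

Answer: 8 8 6 5 5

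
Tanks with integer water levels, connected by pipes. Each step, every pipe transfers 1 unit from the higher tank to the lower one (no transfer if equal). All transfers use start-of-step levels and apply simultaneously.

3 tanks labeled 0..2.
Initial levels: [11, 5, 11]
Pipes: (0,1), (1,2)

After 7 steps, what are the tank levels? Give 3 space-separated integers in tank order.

Answer: 9 9 9

Derivation:
Step 1: flows [0->1,2->1] -> levels [10 7 10]
Step 2: flows [0->1,2->1] -> levels [9 9 9]
Step 3: flows [0=1,1=2] -> levels [9 9 9]
  -> stable; steps 4..7 unchanged -> [9 9 9]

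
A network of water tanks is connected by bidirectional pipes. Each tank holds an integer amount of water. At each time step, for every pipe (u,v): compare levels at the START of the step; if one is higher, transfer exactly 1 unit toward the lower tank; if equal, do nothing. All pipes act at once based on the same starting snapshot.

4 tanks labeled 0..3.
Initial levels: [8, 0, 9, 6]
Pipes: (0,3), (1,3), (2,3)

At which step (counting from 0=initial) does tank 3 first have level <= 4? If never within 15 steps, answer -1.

Answer: 5

Derivation:
Step 1: flows [0->3,3->1,2->3] -> levels [7 1 8 7]
Step 2: flows [0=3,3->1,2->3] -> levels [7 2 7 7]
Step 3: flows [0=3,3->1,2=3] -> levels [7 3 7 6]
Step 4: flows [0->3,3->1,2->3] -> levels [6 4 6 7]
Step 5: flows [3->0,3->1,3->2] -> levels [7 5 7 4]
Tank 3 first reaches <=4 at step 5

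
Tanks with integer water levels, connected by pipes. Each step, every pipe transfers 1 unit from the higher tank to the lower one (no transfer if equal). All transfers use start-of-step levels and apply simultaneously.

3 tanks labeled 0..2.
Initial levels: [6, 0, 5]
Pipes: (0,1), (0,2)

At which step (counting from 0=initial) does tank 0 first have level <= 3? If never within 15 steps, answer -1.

Step 1: flows [0->1,0->2] -> levels [4 1 6]
Step 2: flows [0->1,2->0] -> levels [4 2 5]
Step 3: flows [0->1,2->0] -> levels [4 3 4]
Step 4: flows [0->1,0=2] -> levels [3 4 4]
Tank 0 first reaches <=3 at step 4

Answer: 4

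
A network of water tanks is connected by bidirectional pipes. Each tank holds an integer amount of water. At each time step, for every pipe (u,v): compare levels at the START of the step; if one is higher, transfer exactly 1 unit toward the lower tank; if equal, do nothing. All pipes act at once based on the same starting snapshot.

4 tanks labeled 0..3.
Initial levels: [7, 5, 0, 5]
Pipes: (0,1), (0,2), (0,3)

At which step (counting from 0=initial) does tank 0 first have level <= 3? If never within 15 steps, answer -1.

Step 1: flows [0->1,0->2,0->3] -> levels [4 6 1 6]
Step 2: flows [1->0,0->2,3->0] -> levels [5 5 2 5]
Step 3: flows [0=1,0->2,0=3] -> levels [4 5 3 5]
Step 4: flows [1->0,0->2,3->0] -> levels [5 4 4 4]
Step 5: flows [0->1,0->2,0->3] -> levels [2 5 5 5]
Tank 0 first reaches <=3 at step 5

Answer: 5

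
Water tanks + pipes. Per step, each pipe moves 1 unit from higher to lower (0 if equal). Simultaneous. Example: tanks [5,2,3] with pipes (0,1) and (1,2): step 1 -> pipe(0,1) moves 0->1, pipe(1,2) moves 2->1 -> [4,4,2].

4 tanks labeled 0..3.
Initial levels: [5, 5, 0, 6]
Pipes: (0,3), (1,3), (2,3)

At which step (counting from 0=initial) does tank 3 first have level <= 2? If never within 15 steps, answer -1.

Answer: 4

Derivation:
Step 1: flows [3->0,3->1,3->2] -> levels [6 6 1 3]
Step 2: flows [0->3,1->3,3->2] -> levels [5 5 2 4]
Step 3: flows [0->3,1->3,3->2] -> levels [4 4 3 5]
Step 4: flows [3->0,3->1,3->2] -> levels [5 5 4 2]
Tank 3 first reaches <=2 at step 4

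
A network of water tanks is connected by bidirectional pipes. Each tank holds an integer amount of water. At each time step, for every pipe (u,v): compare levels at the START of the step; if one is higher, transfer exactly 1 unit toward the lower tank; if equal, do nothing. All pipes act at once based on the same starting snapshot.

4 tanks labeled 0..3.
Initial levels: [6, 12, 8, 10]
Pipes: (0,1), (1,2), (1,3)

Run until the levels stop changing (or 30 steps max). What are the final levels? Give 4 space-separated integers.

Step 1: flows [1->0,1->2,1->3] -> levels [7 9 9 11]
Step 2: flows [1->0,1=2,3->1] -> levels [8 9 9 10]
Step 3: flows [1->0,1=2,3->1] -> levels [9 9 9 9]
Step 4: flows [0=1,1=2,1=3] -> levels [9 9 9 9]
  -> stable (no change)

Answer: 9 9 9 9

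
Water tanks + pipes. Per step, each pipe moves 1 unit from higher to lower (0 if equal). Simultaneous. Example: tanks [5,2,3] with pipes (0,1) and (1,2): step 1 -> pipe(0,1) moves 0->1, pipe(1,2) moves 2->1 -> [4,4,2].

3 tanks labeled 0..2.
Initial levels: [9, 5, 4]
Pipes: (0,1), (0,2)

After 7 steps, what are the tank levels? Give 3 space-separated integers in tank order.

Step 1: flows [0->1,0->2] -> levels [7 6 5]
Step 2: flows [0->1,0->2] -> levels [5 7 6]
Step 3: flows [1->0,2->0] -> levels [7 6 5]
  -> period-2 cycle: step 3 state = step 1 state
  -> state at step 7: (7-1) mod 2 = 0, same as step 1 -> [7 6 5]

Answer: 7 6 5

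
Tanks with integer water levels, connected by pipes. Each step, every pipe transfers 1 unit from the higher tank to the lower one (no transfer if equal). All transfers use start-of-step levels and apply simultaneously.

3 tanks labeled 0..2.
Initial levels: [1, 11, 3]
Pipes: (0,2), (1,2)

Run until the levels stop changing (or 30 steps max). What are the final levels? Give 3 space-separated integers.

Step 1: flows [2->0,1->2] -> levels [2 10 3]
Step 2: flows [2->0,1->2] -> levels [3 9 3]
Step 3: flows [0=2,1->2] -> levels [3 8 4]
Step 4: flows [2->0,1->2] -> levels [4 7 4]
Step 5: flows [0=2,1->2] -> levels [4 6 5]
Step 6: flows [2->0,1->2] -> levels [5 5 5]
Step 7: flows [0=2,1=2] -> levels [5 5 5]
  -> stable (no change)

Answer: 5 5 5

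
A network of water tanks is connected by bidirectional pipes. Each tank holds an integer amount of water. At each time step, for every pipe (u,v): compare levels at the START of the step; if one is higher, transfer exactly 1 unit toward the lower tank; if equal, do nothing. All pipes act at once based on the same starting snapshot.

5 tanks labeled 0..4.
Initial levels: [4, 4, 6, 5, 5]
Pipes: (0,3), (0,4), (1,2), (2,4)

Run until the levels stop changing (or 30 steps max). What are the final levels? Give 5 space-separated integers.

Answer: 4 4 6 5 5

Derivation:
Step 1: flows [3->0,4->0,2->1,2->4] -> levels [6 5 4 4 5]
Step 2: flows [0->3,0->4,1->2,4->2] -> levels [4 4 6 5 5]
  -> period-2 cycle: step 2 state = step 0 state; never stabilizes
  -> state at step 30: (30-0) mod 2 = 0, same as step 0 -> [4 4 6 5 5]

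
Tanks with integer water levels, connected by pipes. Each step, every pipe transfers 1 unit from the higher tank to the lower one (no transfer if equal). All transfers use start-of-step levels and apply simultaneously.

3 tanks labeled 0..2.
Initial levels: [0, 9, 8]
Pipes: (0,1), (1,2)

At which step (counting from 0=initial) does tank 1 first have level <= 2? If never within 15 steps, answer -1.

Step 1: flows [1->0,1->2] -> levels [1 7 9]
Step 2: flows [1->0,2->1] -> levels [2 7 8]
Step 3: flows [1->0,2->1] -> levels [3 7 7]
Step 4: flows [1->0,1=2] -> levels [4 6 7]
Step 5: flows [1->0,2->1] -> levels [5 6 6]
Step 6: flows [1->0,1=2] -> levels [6 5 6]
Step 7: flows [0->1,2->1] -> levels [5 7 5]
Step 8: flows [1->0,1->2] -> levels [6 5 6]
  -> period-2 cycle (repeats step 6); tank 1 never drops to <=2
Tank 1 never reaches <=2 within 15 steps

Answer: -1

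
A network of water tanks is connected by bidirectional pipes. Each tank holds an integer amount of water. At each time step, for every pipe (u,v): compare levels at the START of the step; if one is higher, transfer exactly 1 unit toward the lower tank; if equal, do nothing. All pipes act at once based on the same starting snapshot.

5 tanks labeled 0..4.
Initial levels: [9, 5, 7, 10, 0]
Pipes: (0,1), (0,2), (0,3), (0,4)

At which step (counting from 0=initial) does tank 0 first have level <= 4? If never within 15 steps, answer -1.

Answer: 6

Derivation:
Step 1: flows [0->1,0->2,3->0,0->4] -> levels [7 6 8 9 1]
Step 2: flows [0->1,2->0,3->0,0->4] -> levels [7 7 7 8 2]
Step 3: flows [0=1,0=2,3->0,0->4] -> levels [7 7 7 7 3]
Step 4: flows [0=1,0=2,0=3,0->4] -> levels [6 7 7 7 4]
Step 5: flows [1->0,2->0,3->0,0->4] -> levels [8 6 6 6 5]
Step 6: flows [0->1,0->2,0->3,0->4] -> levels [4 7 7 7 6]
Tank 0 first reaches <=4 at step 6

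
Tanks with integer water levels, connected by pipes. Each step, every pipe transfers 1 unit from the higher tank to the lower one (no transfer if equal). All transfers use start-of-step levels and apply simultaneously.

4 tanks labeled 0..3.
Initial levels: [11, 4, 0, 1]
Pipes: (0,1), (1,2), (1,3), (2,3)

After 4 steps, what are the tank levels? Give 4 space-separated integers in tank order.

Step 1: flows [0->1,1->2,1->3,3->2] -> levels [10 3 2 1]
Step 2: flows [0->1,1->2,1->3,2->3] -> levels [9 2 2 3]
Step 3: flows [0->1,1=2,3->1,3->2] -> levels [8 4 3 1]
Step 4: flows [0->1,1->2,1->3,2->3] -> levels [7 3 3 3]

Answer: 7 3 3 3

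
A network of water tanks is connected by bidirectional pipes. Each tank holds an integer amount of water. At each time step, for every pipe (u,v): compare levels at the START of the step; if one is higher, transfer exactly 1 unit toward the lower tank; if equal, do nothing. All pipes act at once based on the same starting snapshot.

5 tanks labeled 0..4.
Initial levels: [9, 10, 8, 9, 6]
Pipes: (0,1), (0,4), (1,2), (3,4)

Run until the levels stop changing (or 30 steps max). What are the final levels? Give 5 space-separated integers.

Step 1: flows [1->0,0->4,1->2,3->4] -> levels [9 8 9 8 8]
Step 2: flows [0->1,0->4,2->1,3=4] -> levels [7 10 8 8 9]
Step 3: flows [1->0,4->0,1->2,4->3] -> levels [9 8 9 9 7]
Step 4: flows [0->1,0->4,2->1,3->4] -> levels [7 10 8 8 9]
  -> period-2 cycle: step 4 state = step 2 state; never stabilizes
  -> state at step 30: (30-2) mod 2 = 0, same as step 2 -> [7 10 8 8 9]

Answer: 7 10 8 8 9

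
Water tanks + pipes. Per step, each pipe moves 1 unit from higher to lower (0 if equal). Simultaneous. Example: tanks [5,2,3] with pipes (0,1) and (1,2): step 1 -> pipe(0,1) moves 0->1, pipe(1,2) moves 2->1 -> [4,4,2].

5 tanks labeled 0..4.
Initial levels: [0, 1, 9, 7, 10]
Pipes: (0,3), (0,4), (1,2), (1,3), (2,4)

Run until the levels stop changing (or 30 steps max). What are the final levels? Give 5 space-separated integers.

Step 1: flows [3->0,4->0,2->1,3->1,4->2] -> levels [2 3 9 5 8]
Step 2: flows [3->0,4->0,2->1,3->1,2->4] -> levels [4 5 7 3 8]
Step 3: flows [0->3,4->0,2->1,1->3,4->2] -> levels [4 5 7 5 6]
Step 4: flows [3->0,4->0,2->1,1=3,2->4] -> levels [6 6 5 4 6]
Step 5: flows [0->3,0=4,1->2,1->3,4->2] -> levels [5 4 7 6 5]
Step 6: flows [3->0,0=4,2->1,3->1,2->4] -> levels [6 6 5 4 6]
  -> period-2 cycle: step 6 state = step 4 state; never stabilizes
  -> state at step 30: (30-4) mod 2 = 0, same as step 4 -> [6 6 5 4 6]

Answer: 6 6 5 4 6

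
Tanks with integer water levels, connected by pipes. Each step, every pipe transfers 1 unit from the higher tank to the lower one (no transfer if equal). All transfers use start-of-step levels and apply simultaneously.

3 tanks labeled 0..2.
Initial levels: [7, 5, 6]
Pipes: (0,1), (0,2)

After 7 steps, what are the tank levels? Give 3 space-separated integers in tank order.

Step 1: flows [0->1,0->2] -> levels [5 6 7]
Step 2: flows [1->0,2->0] -> levels [7 5 6]
  -> period-2 cycle: step 2 state = step 0 state
  -> state at step 7: (7-0) mod 2 = 1, same as step 1 -> [5 6 7]

Answer: 5 6 7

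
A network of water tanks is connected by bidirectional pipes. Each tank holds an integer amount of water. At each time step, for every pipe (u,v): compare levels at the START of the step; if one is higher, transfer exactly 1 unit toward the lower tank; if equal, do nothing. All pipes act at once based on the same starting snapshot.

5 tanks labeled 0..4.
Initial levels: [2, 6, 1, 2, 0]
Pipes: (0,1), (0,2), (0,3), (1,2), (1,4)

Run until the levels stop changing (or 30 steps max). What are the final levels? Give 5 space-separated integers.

Step 1: flows [1->0,0->2,0=3,1->2,1->4] -> levels [2 3 3 2 1]
Step 2: flows [1->0,2->0,0=3,1=2,1->4] -> levels [4 1 2 2 2]
Step 3: flows [0->1,0->2,0->3,2->1,4->1] -> levels [1 4 2 3 1]
Step 4: flows [1->0,2->0,3->0,1->2,1->4] -> levels [4 1 2 2 2]
  -> period-2 cycle: step 4 state = step 2 state; never stabilizes
  -> state at step 30: (30-2) mod 2 = 0, same as step 2 -> [4 1 2 2 2]

Answer: 4 1 2 2 2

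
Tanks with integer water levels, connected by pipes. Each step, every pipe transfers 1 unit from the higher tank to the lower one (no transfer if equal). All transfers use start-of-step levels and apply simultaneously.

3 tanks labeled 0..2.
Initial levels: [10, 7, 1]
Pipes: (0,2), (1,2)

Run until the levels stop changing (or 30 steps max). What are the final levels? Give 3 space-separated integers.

Answer: 6 6 6

Derivation:
Step 1: flows [0->2,1->2] -> levels [9 6 3]
Step 2: flows [0->2,1->2] -> levels [8 5 5]
Step 3: flows [0->2,1=2] -> levels [7 5 6]
Step 4: flows [0->2,2->1] -> levels [6 6 6]
Step 5: flows [0=2,1=2] -> levels [6 6 6]
  -> stable (no change)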